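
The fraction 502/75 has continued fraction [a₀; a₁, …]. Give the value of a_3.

3

502 ÷ 75 → quotient 6, remainder 52
75 ÷ 52 → quotient 1, remainder 23
52 ÷ 23 → quotient 2, remainder 6
23 ÷ 6 → quotient 3, remainder 5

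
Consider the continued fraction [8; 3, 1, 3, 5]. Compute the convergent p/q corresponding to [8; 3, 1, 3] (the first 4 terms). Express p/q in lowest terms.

124/15

Start with 3.
1 + 1/(3/1) = 1 + 1/3 = 4/3
3 + 1/(4/3) = 3 + 3/4 = 15/4
8 + 1/(15/4) = 8 + 4/15 = 124/15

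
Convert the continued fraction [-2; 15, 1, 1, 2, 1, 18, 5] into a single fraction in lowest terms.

Work from the innermost term outward:
Start with 5.
18 + 1/(5/1) = 18 + 1/5 = 91/5
1 + 1/(91/5) = 1 + 5/91 = 96/91
2 + 1/(96/91) = 2 + 91/96 = 283/96
1 + 1/(283/96) = 1 + 96/283 = 379/283
1 + 1/(379/283) = 1 + 283/379 = 662/379
15 + 1/(662/379) = 15 + 379/662 = 10309/662
-2 + 1/(10309/662) = -2 + 662/10309 = -19956/10309

-19956/10309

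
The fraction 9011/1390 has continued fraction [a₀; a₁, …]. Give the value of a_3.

1

9011 ÷ 1390 → quotient 6, remainder 671
1390 ÷ 671 → quotient 2, remainder 48
671 ÷ 48 → quotient 13, remainder 47
48 ÷ 47 → quotient 1, remainder 1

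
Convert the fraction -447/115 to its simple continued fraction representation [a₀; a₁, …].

[-4; 8, 1, 5, 2]

-447 = -4·115 + 13, so a_0 = -4
115 = 8·13 + 11, so a_1 = 8
13 = 1·11 + 2, so a_2 = 1
11 = 5·2 + 1, so a_3 = 5
2 = 2·1 + 0, so a_4 = 2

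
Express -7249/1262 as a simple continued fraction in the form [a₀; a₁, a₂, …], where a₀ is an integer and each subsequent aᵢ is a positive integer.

-7249 = -6·1262 + 323, so a_0 = -6
1262 = 3·323 + 293, so a_1 = 3
323 = 1·293 + 30, so a_2 = 1
293 = 9·30 + 23, so a_3 = 9
30 = 1·23 + 7, so a_4 = 1
23 = 3·7 + 2, so a_5 = 3
7 = 3·2 + 1, so a_6 = 3
2 = 2·1 + 0, so a_7 = 2

[-6; 3, 1, 9, 1, 3, 3, 2]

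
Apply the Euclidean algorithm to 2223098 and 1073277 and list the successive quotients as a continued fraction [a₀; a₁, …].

2223098 = 2·1073277 + 76544, so a_0 = 2
1073277 = 14·76544 + 1661, so a_1 = 14
76544 = 46·1661 + 138, so a_2 = 46
1661 = 12·138 + 5, so a_3 = 12
138 = 27·5 + 3, so a_4 = 27
5 = 1·3 + 2, so a_5 = 1
3 = 1·2 + 1, so a_6 = 1
2 = 2·1 + 0, so a_7 = 2

[2; 14, 46, 12, 27, 1, 1, 2]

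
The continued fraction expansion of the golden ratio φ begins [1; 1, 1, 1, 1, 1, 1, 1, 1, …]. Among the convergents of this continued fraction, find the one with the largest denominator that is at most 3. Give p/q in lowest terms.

a_0 = 1: 1/1  (≤ bound)
a_1 = 1: 2/1  (≤ bound)
a_2 = 1: 3/2  (≤ bound)
a_3 = 1: 5/3  (≤ bound)
a_4 = 1: 8/5  (> 3, stop)

5/3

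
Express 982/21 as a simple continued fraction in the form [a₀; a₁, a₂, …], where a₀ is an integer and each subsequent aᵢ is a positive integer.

[46; 1, 3, 5]

⌊982/21⌋ = 46, remainder 16
⌊21/16⌋ = 1, remainder 5
⌊16/5⌋ = 3, remainder 1
⌊5/1⌋ = 5, remainder 0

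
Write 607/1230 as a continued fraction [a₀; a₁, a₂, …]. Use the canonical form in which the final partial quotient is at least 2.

⌊607/1230⌋ = 0, remainder 607
⌊1230/607⌋ = 2, remainder 16
⌊607/16⌋ = 37, remainder 15
⌊16/15⌋ = 1, remainder 1
⌊15/1⌋ = 15, remainder 0

[0; 2, 37, 1, 15]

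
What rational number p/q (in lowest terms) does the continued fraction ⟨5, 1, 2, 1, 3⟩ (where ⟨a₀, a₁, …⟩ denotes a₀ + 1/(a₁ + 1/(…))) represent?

86/15

Use the convergent recurrence hₖ = aₖ·hₖ₋₁ + hₖ₋₂ (and likewise for the denominators kₖ):
a_0 = 5: 5/1
a_1 = 1: 6/1
a_2 = 2: 17/3
a_3 = 1: 23/4
a_4 = 3: 86/15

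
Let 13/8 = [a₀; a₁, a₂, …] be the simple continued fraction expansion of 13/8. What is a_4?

Repeatedly divide and take the remainder:
⌊13/8⌋ = 1, remainder 5
⌊8/5⌋ = 1, remainder 3
⌊5/3⌋ = 1, remainder 2
⌊3/2⌋ = 1, remainder 1
⌊2/1⌋ = 2, remainder 0

2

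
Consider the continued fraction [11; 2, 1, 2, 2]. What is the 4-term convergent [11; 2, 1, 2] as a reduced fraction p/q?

Start with 2.
1 + 1/(2/1) = 1 + 1/2 = 3/2
2 + 1/(3/2) = 2 + 2/3 = 8/3
11 + 1/(8/3) = 11 + 3/8 = 91/8

91/8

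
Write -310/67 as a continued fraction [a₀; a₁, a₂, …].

-310 ÷ 67 → quotient -5, remainder 25
67 ÷ 25 → quotient 2, remainder 17
25 ÷ 17 → quotient 1, remainder 8
17 ÷ 8 → quotient 2, remainder 1
8 ÷ 1 → quotient 8, remainder 0

[-5; 2, 1, 2, 8]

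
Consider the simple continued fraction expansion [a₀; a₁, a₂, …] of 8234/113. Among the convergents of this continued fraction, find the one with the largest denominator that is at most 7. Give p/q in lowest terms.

510/7

a_0 = 72: 72/1  (≤ bound)
a_1 = 1: 73/1  (≤ bound)
a_2 = 6: 510/7  (≤ bound)
a_3 = 1: 583/8  (> 7, stop)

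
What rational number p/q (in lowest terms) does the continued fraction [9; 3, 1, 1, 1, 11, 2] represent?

2476/267

a_0 = 9: 9/1
a_1 = 3: 28/3
a_2 = 1: 37/4
a_3 = 1: 65/7
a_4 = 1: 102/11
a_5 = 11: 1187/128
a_6 = 2: 2476/267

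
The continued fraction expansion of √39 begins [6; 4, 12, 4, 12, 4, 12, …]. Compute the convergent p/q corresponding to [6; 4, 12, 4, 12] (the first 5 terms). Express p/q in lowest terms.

Work from the innermost term outward:
Start with 12.
4 + 1/(12/1) = 4 + 1/12 = 49/12
12 + 1/(49/12) = 12 + 12/49 = 600/49
4 + 1/(600/49) = 4 + 49/600 = 2449/600
6 + 1/(2449/600) = 6 + 600/2449 = 15294/2449

15294/2449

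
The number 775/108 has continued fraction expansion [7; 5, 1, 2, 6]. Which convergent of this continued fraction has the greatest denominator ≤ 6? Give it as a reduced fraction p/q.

List convergents until the denominator exceeds the bound:
a_0 = 7: 7/1  (≤ bound)
a_1 = 5: 36/5  (≤ bound)
a_2 = 1: 43/6  (≤ bound)
a_3 = 2: 122/17  (> 6, stop)

43/6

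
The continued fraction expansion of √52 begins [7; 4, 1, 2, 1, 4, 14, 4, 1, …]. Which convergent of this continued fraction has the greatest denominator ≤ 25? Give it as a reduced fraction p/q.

a_0 = 7: 7/1  (≤ bound)
a_1 = 4: 29/4  (≤ bound)
a_2 = 1: 36/5  (≤ bound)
a_3 = 2: 101/14  (≤ bound)
a_4 = 1: 137/19  (≤ bound)
a_5 = 4: 649/90  (> 25, stop)

137/19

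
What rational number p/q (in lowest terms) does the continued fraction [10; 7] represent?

Start with 7.
10 + 1/(7/1) = 10 + 1/7 = 71/7

71/7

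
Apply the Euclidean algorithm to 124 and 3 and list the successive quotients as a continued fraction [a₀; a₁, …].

[41; 3]

Apply division with remainder until the remainder is 0:
⌊124/3⌋ = 41, remainder 1
⌊3/1⌋ = 3, remainder 0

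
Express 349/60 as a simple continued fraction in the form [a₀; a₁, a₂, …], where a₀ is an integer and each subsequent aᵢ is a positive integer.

[5; 1, 4, 2, 5]

⌊349/60⌋ = 5, remainder 49
⌊60/49⌋ = 1, remainder 11
⌊49/11⌋ = 4, remainder 5
⌊11/5⌋ = 2, remainder 1
⌊5/1⌋ = 5, remainder 0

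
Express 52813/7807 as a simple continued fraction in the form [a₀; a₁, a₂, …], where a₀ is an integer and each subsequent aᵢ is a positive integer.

52813 = 6·7807 + 5971, so a_0 = 6
7807 = 1·5971 + 1836, so a_1 = 1
5971 = 3·1836 + 463, so a_2 = 3
1836 = 3·463 + 447, so a_3 = 3
463 = 1·447 + 16, so a_4 = 1
447 = 27·16 + 15, so a_5 = 27
16 = 1·15 + 1, so a_6 = 1
15 = 15·1 + 0, so a_7 = 15

[6; 1, 3, 3, 1, 27, 1, 15]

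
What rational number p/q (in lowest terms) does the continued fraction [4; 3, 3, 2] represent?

a_0 = 4: 4/1
a_1 = 3: 13/3
a_2 = 3: 43/10
a_3 = 2: 99/23

99/23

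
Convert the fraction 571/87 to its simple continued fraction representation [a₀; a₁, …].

571 ÷ 87 → quotient 6, remainder 49
87 ÷ 49 → quotient 1, remainder 38
49 ÷ 38 → quotient 1, remainder 11
38 ÷ 11 → quotient 3, remainder 5
11 ÷ 5 → quotient 2, remainder 1
5 ÷ 1 → quotient 5, remainder 0

[6; 1, 1, 3, 2, 5]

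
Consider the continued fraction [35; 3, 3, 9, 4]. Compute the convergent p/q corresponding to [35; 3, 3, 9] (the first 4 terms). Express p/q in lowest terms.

3283/93

Start with 9.
3 + 1/(9/1) = 3 + 1/9 = 28/9
3 + 1/(28/9) = 3 + 9/28 = 93/28
35 + 1/(93/28) = 35 + 28/93 = 3283/93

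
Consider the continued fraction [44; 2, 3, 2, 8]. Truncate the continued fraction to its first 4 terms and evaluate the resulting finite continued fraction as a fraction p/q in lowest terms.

Use the convergent recurrence hₖ = aₖ·hₖ₋₁ + hₖ₋₂ (and likewise for the denominators kₖ):
a_0 = 44: 44/1
a_1 = 2: 89/2
a_2 = 3: 311/7
a_3 = 2: 711/16

711/16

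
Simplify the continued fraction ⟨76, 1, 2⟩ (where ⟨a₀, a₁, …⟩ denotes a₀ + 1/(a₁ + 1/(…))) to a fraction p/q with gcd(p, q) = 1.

Start with 2.
1 + 1/(2/1) = 1 + 1/2 = 3/2
76 + 1/(3/2) = 76 + 2/3 = 230/3

230/3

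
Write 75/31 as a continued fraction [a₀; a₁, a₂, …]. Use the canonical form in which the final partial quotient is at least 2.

[2; 2, 2, 1, 1, 2]

Run the Euclidean algorithm, recording each quotient:
⌊75/31⌋ = 2, remainder 13
⌊31/13⌋ = 2, remainder 5
⌊13/5⌋ = 2, remainder 3
⌊5/3⌋ = 1, remainder 2
⌊3/2⌋ = 1, remainder 1
⌊2/1⌋ = 2, remainder 0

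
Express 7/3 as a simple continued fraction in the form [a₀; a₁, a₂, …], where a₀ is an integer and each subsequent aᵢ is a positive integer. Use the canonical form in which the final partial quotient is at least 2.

7 = 2·3 + 1, so a_0 = 2
3 = 3·1 + 0, so a_1 = 3

[2; 3]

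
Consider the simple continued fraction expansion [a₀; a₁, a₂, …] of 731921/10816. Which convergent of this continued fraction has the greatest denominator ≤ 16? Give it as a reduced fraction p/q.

203/3

a_0 = 67: 67/1  (≤ bound)
a_1 = 1: 68/1  (≤ bound)
a_2 = 2: 203/3  (≤ bound)
a_3 = 31: 6361/94  (> 16, stop)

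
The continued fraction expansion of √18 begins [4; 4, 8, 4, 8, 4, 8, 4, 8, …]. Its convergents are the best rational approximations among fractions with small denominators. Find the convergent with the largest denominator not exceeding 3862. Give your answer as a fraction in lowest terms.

a_0 = 4: 4/1  (≤ bound)
a_1 = 4: 17/4  (≤ bound)
a_2 = 8: 140/33  (≤ bound)
a_3 = 4: 577/136  (≤ bound)
a_4 = 8: 4756/1121  (≤ bound)
a_5 = 4: 19601/4620  (> 3862, stop)

4756/1121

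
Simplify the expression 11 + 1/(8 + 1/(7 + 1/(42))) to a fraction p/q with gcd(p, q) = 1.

a_0 = 11: 11/1
a_1 = 8: 89/8
a_2 = 7: 634/57
a_3 = 42: 26717/2402

26717/2402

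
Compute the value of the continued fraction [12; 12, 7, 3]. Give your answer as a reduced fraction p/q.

3226/267

a_0 = 12: 12/1
a_1 = 12: 145/12
a_2 = 7: 1027/85
a_3 = 3: 3226/267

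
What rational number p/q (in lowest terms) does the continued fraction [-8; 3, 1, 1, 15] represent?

Collapse the nested fraction from the inside out:
Start with 15.
1 + 1/(15/1) = 1 + 1/15 = 16/15
1 + 1/(16/15) = 1 + 15/16 = 31/16
3 + 1/(31/16) = 3 + 16/31 = 109/31
-8 + 1/(109/31) = -8 + 31/109 = -841/109

-841/109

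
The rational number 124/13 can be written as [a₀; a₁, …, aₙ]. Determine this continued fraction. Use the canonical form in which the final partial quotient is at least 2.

124 ÷ 13 → quotient 9, remainder 7
13 ÷ 7 → quotient 1, remainder 6
7 ÷ 6 → quotient 1, remainder 1
6 ÷ 1 → quotient 6, remainder 0

[9; 1, 1, 6]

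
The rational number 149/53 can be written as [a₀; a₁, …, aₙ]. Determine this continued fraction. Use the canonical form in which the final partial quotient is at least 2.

[2; 1, 4, 3, 3]

149 ÷ 53 → quotient 2, remainder 43
53 ÷ 43 → quotient 1, remainder 10
43 ÷ 10 → quotient 4, remainder 3
10 ÷ 3 → quotient 3, remainder 1
3 ÷ 1 → quotient 3, remainder 0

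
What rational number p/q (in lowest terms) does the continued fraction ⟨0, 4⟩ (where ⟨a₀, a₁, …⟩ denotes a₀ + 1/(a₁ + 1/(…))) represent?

Start with 4.
0 + 1/(4/1) = 0 + 1/4 = 1/4

1/4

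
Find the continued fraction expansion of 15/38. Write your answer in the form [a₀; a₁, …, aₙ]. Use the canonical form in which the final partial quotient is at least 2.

15 ÷ 38 → quotient 0, remainder 15
38 ÷ 15 → quotient 2, remainder 8
15 ÷ 8 → quotient 1, remainder 7
8 ÷ 7 → quotient 1, remainder 1
7 ÷ 1 → quotient 7, remainder 0

[0; 2, 1, 1, 7]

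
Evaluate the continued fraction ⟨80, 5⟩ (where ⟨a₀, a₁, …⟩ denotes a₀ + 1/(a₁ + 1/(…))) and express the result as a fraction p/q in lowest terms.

a_0 = 80: 80/1
a_1 = 5: 401/5

401/5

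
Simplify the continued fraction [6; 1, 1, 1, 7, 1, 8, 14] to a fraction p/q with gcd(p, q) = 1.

Build up convergents one term at a time:
a_0 = 6: 6/1
a_1 = 1: 7/1
a_2 = 1: 13/2
a_3 = 1: 20/3
a_4 = 7: 153/23
a_5 = 1: 173/26
a_6 = 8: 1537/231
a_7 = 14: 21691/3260

21691/3260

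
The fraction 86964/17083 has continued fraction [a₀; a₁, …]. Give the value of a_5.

86964 ÷ 17083 → quotient 5, remainder 1549
17083 ÷ 1549 → quotient 11, remainder 44
1549 ÷ 44 → quotient 35, remainder 9
44 ÷ 9 → quotient 4, remainder 8
9 ÷ 8 → quotient 1, remainder 1
8 ÷ 1 → quotient 8, remainder 0

8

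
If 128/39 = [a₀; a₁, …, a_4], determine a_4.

5

128 ÷ 39 → quotient 3, remainder 11
39 ÷ 11 → quotient 3, remainder 6
11 ÷ 6 → quotient 1, remainder 5
6 ÷ 5 → quotient 1, remainder 1
5 ÷ 1 → quotient 5, remainder 0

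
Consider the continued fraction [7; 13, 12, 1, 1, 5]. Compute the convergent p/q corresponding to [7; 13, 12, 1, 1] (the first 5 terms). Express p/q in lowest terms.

Start with 1.
1 + 1/(1/1) = 1 + 1/1 = 2/1
12 + 1/(2/1) = 12 + 1/2 = 25/2
13 + 1/(25/2) = 13 + 2/25 = 327/25
7 + 1/(327/25) = 7 + 25/327 = 2314/327

2314/327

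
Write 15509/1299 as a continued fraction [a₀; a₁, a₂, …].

Run the Euclidean algorithm, recording each quotient:
15509 = 11·1299 + 1220, so a_0 = 11
1299 = 1·1220 + 79, so a_1 = 1
1220 = 15·79 + 35, so a_2 = 15
79 = 2·35 + 9, so a_3 = 2
35 = 3·9 + 8, so a_4 = 3
9 = 1·8 + 1, so a_5 = 1
8 = 8·1 + 0, so a_6 = 8

[11; 1, 15, 2, 3, 1, 8]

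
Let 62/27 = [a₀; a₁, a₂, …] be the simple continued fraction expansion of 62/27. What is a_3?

62 = 2·27 + 8, so a_0 = 2
27 = 3·8 + 3, so a_1 = 3
8 = 2·3 + 2, so a_2 = 2
3 = 1·2 + 1, so a_3 = 1

1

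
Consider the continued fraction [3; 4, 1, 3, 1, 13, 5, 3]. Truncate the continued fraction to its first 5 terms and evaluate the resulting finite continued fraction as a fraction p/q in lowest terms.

77/24

Start with 1.
3 + 1/(1/1) = 3 + 1/1 = 4/1
1 + 1/(4/1) = 1 + 1/4 = 5/4
4 + 1/(5/4) = 4 + 4/5 = 24/5
3 + 1/(24/5) = 3 + 5/24 = 77/24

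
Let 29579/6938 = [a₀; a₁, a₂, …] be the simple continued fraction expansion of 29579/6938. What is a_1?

3

Repeatedly divide and take the remainder:
⌊29579/6938⌋ = 4, remainder 1827
⌊6938/1827⌋ = 3, remainder 1457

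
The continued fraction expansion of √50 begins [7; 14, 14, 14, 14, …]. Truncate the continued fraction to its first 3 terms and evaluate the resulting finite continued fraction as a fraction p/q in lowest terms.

1393/197

Start with 14.
14 + 1/(14/1) = 14 + 1/14 = 197/14
7 + 1/(197/14) = 7 + 14/197 = 1393/197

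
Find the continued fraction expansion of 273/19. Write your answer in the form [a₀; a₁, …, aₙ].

[14; 2, 1, 2, 2]

273 = 14·19 + 7, so a_0 = 14
19 = 2·7 + 5, so a_1 = 2
7 = 1·5 + 2, so a_2 = 1
5 = 2·2 + 1, so a_3 = 2
2 = 2·1 + 0, so a_4 = 2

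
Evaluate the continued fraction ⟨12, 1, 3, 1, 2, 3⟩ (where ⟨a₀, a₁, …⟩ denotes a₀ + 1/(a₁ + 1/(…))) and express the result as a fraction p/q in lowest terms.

Start with 3.
2 + 1/(3/1) = 2 + 1/3 = 7/3
1 + 1/(7/3) = 1 + 3/7 = 10/7
3 + 1/(10/7) = 3 + 7/10 = 37/10
1 + 1/(37/10) = 1 + 10/37 = 47/37
12 + 1/(47/37) = 12 + 37/47 = 601/47

601/47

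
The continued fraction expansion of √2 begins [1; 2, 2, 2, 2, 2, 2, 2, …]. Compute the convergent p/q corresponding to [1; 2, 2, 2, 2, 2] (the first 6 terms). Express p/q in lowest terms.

a_0 = 1: 1/1
a_1 = 2: 3/2
a_2 = 2: 7/5
a_3 = 2: 17/12
a_4 = 2: 41/29
a_5 = 2: 99/70

99/70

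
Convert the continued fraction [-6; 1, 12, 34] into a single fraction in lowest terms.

-2249/443

Use the convergent recurrence hₖ = aₖ·hₖ₋₁ + hₖ₋₂ (and likewise for the denominators kₖ):
a_0 = -6: -6/1
a_1 = 1: -5/1
a_2 = 12: -66/13
a_3 = 34: -2249/443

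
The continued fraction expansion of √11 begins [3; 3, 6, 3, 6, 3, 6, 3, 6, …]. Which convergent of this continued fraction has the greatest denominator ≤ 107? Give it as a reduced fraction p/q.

List convergents until the denominator exceeds the bound:
a_0 = 3: 3/1  (≤ bound)
a_1 = 3: 10/3  (≤ bound)
a_2 = 6: 63/19  (≤ bound)
a_3 = 3: 199/60  (≤ bound)
a_4 = 6: 1257/379  (> 107, stop)

199/60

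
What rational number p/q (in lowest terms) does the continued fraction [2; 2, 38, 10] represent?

1925/772

Start with 10.
38 + 1/(10/1) = 38 + 1/10 = 381/10
2 + 1/(381/10) = 2 + 10/381 = 772/381
2 + 1/(772/381) = 2 + 381/772 = 1925/772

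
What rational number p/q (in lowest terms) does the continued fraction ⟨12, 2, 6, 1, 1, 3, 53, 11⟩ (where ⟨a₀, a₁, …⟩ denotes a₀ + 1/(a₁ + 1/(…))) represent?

a_0 = 12: 12/1
a_1 = 2: 25/2
a_2 = 6: 162/13
a_3 = 1: 187/15
a_4 = 1: 349/28
a_5 = 3: 1234/99
a_6 = 53: 65751/5275
a_7 = 11: 724495/58124

724495/58124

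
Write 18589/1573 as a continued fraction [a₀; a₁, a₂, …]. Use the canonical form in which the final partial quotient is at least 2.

Apply division with remainder until the remainder is 0:
18589 = 11·1573 + 1286, so a_0 = 11
1573 = 1·1286 + 287, so a_1 = 1
1286 = 4·287 + 138, so a_2 = 4
287 = 2·138 + 11, so a_3 = 2
138 = 12·11 + 6, so a_4 = 12
11 = 1·6 + 5, so a_5 = 1
6 = 1·5 + 1, so a_6 = 1
5 = 5·1 + 0, so a_7 = 5

[11; 1, 4, 2, 12, 1, 1, 5]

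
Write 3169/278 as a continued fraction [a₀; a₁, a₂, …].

[11; 2, 1, 1, 55]

⌊3169/278⌋ = 11, remainder 111
⌊278/111⌋ = 2, remainder 56
⌊111/56⌋ = 1, remainder 55
⌊56/55⌋ = 1, remainder 1
⌊55/1⌋ = 55, remainder 0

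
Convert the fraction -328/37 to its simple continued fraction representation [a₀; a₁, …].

[-9; 7, 2, 2]

Repeatedly divide and take the remainder:
-328 ÷ 37 → quotient -9, remainder 5
37 ÷ 5 → quotient 7, remainder 2
5 ÷ 2 → quotient 2, remainder 1
2 ÷ 1 → quotient 2, remainder 0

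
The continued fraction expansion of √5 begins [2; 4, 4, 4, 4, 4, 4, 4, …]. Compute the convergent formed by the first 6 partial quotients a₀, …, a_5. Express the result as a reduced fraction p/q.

2889/1292

Start with 4.
4 + 1/(4/1) = 4 + 1/4 = 17/4
4 + 1/(17/4) = 4 + 4/17 = 72/17
4 + 1/(72/17) = 4 + 17/72 = 305/72
4 + 1/(305/72) = 4 + 72/305 = 1292/305
2 + 1/(1292/305) = 2 + 305/1292 = 2889/1292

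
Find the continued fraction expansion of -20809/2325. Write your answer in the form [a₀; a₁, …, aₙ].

-20809 ÷ 2325 → quotient -9, remainder 116
2325 ÷ 116 → quotient 20, remainder 5
116 ÷ 5 → quotient 23, remainder 1
5 ÷ 1 → quotient 5, remainder 0

[-9; 20, 23, 5]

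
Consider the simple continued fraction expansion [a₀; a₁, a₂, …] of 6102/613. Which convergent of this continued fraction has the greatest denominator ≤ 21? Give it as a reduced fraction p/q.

List convergents until the denominator exceeds the bound:
a_0 = 9: 9/1  (≤ bound)
a_1 = 1: 10/1  (≤ bound)
a_2 = 20: 209/21  (≤ bound)
a_3 = 1: 219/22  (> 21, stop)

209/21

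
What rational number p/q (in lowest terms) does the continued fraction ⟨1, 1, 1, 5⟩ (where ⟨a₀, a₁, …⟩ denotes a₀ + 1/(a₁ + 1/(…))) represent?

17/11

a_0 = 1: 1/1
a_1 = 1: 2/1
a_2 = 1: 3/2
a_3 = 5: 17/11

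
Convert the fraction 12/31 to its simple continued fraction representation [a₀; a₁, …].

⌊12/31⌋ = 0, remainder 12
⌊31/12⌋ = 2, remainder 7
⌊12/7⌋ = 1, remainder 5
⌊7/5⌋ = 1, remainder 2
⌊5/2⌋ = 2, remainder 1
⌊2/1⌋ = 2, remainder 0

[0; 2, 1, 1, 2, 2]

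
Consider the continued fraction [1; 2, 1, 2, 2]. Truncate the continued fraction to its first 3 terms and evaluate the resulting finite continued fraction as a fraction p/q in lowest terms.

Start with 1.
2 + 1/(1/1) = 2 + 1/1 = 3/1
1 + 1/(3/1) = 1 + 1/3 = 4/3

4/3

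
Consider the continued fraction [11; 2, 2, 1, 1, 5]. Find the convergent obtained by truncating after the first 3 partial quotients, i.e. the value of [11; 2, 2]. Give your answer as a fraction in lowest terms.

Build up convergents one term at a time:
a_0 = 11: 11/1
a_1 = 2: 23/2
a_2 = 2: 57/5

57/5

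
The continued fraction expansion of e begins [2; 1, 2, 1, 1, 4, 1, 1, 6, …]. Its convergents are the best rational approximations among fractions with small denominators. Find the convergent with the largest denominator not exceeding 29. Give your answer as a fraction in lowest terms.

19/7

a_0 = 2: 2/1  (≤ bound)
a_1 = 1: 3/1  (≤ bound)
a_2 = 2: 8/3  (≤ bound)
a_3 = 1: 11/4  (≤ bound)
a_4 = 1: 19/7  (≤ bound)
a_5 = 4: 87/32  (> 29, stop)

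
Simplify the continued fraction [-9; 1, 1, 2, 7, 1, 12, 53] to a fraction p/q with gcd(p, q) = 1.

-241344/28715

Use the convergent recurrence hₖ = aₖ·hₖ₋₁ + hₖ₋₂ (and likewise for the denominators kₖ):
a_0 = -9: -9/1
a_1 = 1: -8/1
a_2 = 1: -17/2
a_3 = 2: -42/5
a_4 = 7: -311/37
a_5 = 1: -353/42
a_6 = 12: -4547/541
a_7 = 53: -241344/28715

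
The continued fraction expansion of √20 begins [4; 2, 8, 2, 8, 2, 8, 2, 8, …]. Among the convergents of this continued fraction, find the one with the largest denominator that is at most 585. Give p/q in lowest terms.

List convergents until the denominator exceeds the bound:
a_0 = 4: 4/1  (≤ bound)
a_1 = 2: 9/2  (≤ bound)
a_2 = 8: 76/17  (≤ bound)
a_3 = 2: 161/36  (≤ bound)
a_4 = 8: 1364/305  (≤ bound)
a_5 = 2: 2889/646  (> 585, stop)

1364/305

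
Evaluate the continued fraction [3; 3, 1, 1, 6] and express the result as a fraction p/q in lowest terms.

Collapse the nested fraction from the inside out:
Start with 6.
1 + 1/(6/1) = 1 + 1/6 = 7/6
1 + 1/(7/6) = 1 + 6/7 = 13/7
3 + 1/(13/7) = 3 + 7/13 = 46/13
3 + 1/(46/13) = 3 + 13/46 = 151/46

151/46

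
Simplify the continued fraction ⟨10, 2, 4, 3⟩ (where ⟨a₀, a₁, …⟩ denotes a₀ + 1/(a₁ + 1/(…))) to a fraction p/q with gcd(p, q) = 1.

a_0 = 10: 10/1
a_1 = 2: 21/2
a_2 = 4: 94/9
a_3 = 3: 303/29

303/29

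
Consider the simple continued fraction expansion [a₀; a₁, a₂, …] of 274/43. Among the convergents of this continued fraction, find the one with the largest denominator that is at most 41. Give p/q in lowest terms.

51/8

List convergents until the denominator exceeds the bound:
a_0 = 6: 6/1  (≤ bound)
a_1 = 2: 13/2  (≤ bound)
a_2 = 1: 19/3  (≤ bound)
a_3 = 2: 51/8  (≤ bound)
a_4 = 5: 274/43  (> 41, stop)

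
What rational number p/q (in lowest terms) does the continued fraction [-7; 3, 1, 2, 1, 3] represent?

Compute successive convergents:
a_0 = -7: -7/1
a_1 = 3: -20/3
a_2 = 1: -27/4
a_3 = 2: -74/11
a_4 = 1: -101/15
a_5 = 3: -377/56

-377/56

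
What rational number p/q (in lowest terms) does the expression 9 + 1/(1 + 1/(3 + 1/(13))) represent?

517/53

Start with 13.
3 + 1/(13/1) = 3 + 1/13 = 40/13
1 + 1/(40/13) = 1 + 13/40 = 53/40
9 + 1/(53/40) = 9 + 40/53 = 517/53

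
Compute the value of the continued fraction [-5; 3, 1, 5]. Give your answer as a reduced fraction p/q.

-109/23

a_0 = -5: -5/1
a_1 = 3: -14/3
a_2 = 1: -19/4
a_3 = 5: -109/23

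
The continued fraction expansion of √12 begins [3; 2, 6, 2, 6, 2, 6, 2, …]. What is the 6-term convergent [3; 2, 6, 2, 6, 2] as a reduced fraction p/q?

a_0 = 3: 3/1
a_1 = 2: 7/2
a_2 = 6: 45/13
a_3 = 2: 97/28
a_4 = 6: 627/181
a_5 = 2: 1351/390

1351/390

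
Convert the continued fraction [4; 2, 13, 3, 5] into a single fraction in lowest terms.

Build up convergents one term at a time:
a_0 = 4: 4/1
a_1 = 2: 9/2
a_2 = 13: 121/27
a_3 = 3: 372/83
a_4 = 5: 1981/442

1981/442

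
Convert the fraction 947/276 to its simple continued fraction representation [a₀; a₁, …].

[3; 2, 3, 7, 1, 1, 2]

Apply division with remainder until the remainder is 0:
⌊947/276⌋ = 3, remainder 119
⌊276/119⌋ = 2, remainder 38
⌊119/38⌋ = 3, remainder 5
⌊38/5⌋ = 7, remainder 3
⌊5/3⌋ = 1, remainder 2
⌊3/2⌋ = 1, remainder 1
⌊2/1⌋ = 2, remainder 0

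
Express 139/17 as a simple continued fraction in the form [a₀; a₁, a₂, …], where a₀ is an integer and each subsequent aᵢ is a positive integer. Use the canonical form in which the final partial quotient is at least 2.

[8; 5, 1, 2]

⌊139/17⌋ = 8, remainder 3
⌊17/3⌋ = 5, remainder 2
⌊3/2⌋ = 1, remainder 1
⌊2/1⌋ = 2, remainder 0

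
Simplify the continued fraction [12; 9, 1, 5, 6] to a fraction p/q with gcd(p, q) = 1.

Use the convergent recurrence hₖ = aₖ·hₖ₋₁ + hₖ₋₂ (and likewise for the denominators kₖ):
a_0 = 12: 12/1
a_1 = 9: 109/9
a_2 = 1: 121/10
a_3 = 5: 714/59
a_4 = 6: 4405/364

4405/364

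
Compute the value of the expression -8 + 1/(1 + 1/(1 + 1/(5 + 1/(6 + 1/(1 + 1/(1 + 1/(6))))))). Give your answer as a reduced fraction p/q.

-7165/961

Compute successive convergents:
a_0 = -8: -8/1
a_1 = 1: -7/1
a_2 = 1: -15/2
a_3 = 5: -82/11
a_4 = 6: -507/68
a_5 = 1: -589/79
a_6 = 1: -1096/147
a_7 = 6: -7165/961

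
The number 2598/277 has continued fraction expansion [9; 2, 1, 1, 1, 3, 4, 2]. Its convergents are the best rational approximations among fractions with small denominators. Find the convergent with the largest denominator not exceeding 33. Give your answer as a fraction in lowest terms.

272/29

a_0 = 9: 9/1  (≤ bound)
a_1 = 2: 19/2  (≤ bound)
a_2 = 1: 28/3  (≤ bound)
a_3 = 1: 47/5  (≤ bound)
a_4 = 1: 75/8  (≤ bound)
a_5 = 3: 272/29  (≤ bound)
a_6 = 4: 1163/124  (> 33, stop)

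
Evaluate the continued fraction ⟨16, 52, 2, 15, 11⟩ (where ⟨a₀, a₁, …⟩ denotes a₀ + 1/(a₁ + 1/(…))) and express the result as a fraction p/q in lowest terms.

Collapse the nested fraction from the inside out:
Start with 11.
15 + 1/(11/1) = 15 + 1/11 = 166/11
2 + 1/(166/11) = 2 + 11/166 = 343/166
52 + 1/(343/166) = 52 + 166/343 = 18002/343
16 + 1/(18002/343) = 16 + 343/18002 = 288375/18002

288375/18002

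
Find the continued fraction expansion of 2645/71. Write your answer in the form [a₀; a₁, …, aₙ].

2645 ÷ 71 → quotient 37, remainder 18
71 ÷ 18 → quotient 3, remainder 17
18 ÷ 17 → quotient 1, remainder 1
17 ÷ 1 → quotient 17, remainder 0

[37; 3, 1, 17]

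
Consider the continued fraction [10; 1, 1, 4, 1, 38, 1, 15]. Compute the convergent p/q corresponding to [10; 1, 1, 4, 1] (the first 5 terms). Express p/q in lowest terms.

Compute successive convergents:
a_0 = 10: 10/1
a_1 = 1: 11/1
a_2 = 1: 21/2
a_3 = 4: 95/9
a_4 = 1: 116/11

116/11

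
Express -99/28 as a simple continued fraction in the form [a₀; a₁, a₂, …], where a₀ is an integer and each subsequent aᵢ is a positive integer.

Run the Euclidean algorithm, recording each quotient:
⌊-99/28⌋ = -4, remainder 13
⌊28/13⌋ = 2, remainder 2
⌊13/2⌋ = 6, remainder 1
⌊2/1⌋ = 2, remainder 0

[-4; 2, 6, 2]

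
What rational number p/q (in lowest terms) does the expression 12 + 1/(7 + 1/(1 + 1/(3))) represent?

376/31

Collapse the nested fraction from the inside out:
Start with 3.
1 + 1/(3/1) = 1 + 1/3 = 4/3
7 + 1/(4/3) = 7 + 3/4 = 31/4
12 + 1/(31/4) = 12 + 4/31 = 376/31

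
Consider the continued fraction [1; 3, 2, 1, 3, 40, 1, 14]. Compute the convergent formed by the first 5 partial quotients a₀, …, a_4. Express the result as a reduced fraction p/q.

48/37

a_0 = 1: 1/1
a_1 = 3: 4/3
a_2 = 2: 9/7
a_3 = 1: 13/10
a_4 = 3: 48/37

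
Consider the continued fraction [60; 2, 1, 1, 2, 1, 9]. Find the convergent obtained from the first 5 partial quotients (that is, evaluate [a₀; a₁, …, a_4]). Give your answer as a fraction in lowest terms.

Start with 2.
1 + 1/(2/1) = 1 + 1/2 = 3/2
1 + 1/(3/2) = 1 + 2/3 = 5/3
2 + 1/(5/3) = 2 + 3/5 = 13/5
60 + 1/(13/5) = 60 + 5/13 = 785/13

785/13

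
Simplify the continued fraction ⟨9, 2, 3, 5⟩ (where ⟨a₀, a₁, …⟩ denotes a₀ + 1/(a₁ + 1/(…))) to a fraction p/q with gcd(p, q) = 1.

Starting at the tail and folding back:
Start with 5.
3 + 1/(5/1) = 3 + 1/5 = 16/5
2 + 1/(16/5) = 2 + 5/16 = 37/16
9 + 1/(37/16) = 9 + 16/37 = 349/37

349/37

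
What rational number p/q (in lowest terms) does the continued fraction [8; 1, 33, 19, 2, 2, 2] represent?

71173/7934

Build up convergents one term at a time:
a_0 = 8: 8/1
a_1 = 1: 9/1
a_2 = 33: 305/34
a_3 = 19: 5804/647
a_4 = 2: 11913/1328
a_5 = 2: 29630/3303
a_6 = 2: 71173/7934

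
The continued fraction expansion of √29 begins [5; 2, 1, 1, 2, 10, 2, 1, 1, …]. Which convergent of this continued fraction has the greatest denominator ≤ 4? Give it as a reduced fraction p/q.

16/3

a_0 = 5: 5/1  (≤ bound)
a_1 = 2: 11/2  (≤ bound)
a_2 = 1: 16/3  (≤ bound)
a_3 = 1: 27/5  (> 4, stop)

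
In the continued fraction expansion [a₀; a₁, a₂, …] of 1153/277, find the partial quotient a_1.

6

Repeatedly divide and take the remainder:
1153 = 4·277 + 45, so a_0 = 4
277 = 6·45 + 7, so a_1 = 6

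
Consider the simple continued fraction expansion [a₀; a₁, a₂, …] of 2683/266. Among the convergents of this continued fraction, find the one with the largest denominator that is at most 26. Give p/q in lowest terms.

List convergents until the denominator exceeds the bound:
a_0 = 10: 10/1  (≤ bound)
a_1 = 11: 111/11  (≤ bound)
a_2 = 1: 121/12  (≤ bound)
a_3 = 1: 232/23  (≤ bound)
a_4 = 3: 817/81  (> 26, stop)

232/23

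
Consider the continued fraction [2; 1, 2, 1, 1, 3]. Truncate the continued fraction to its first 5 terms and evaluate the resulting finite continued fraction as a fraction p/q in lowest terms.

Use the convergent recurrence hₖ = aₖ·hₖ₋₁ + hₖ₋₂ (and likewise for the denominators kₖ):
a_0 = 2: 2/1
a_1 = 1: 3/1
a_2 = 2: 8/3
a_3 = 1: 11/4
a_4 = 1: 19/7

19/7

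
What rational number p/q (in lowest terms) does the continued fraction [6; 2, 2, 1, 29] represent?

Starting at the tail and folding back:
Start with 29.
1 + 1/(29/1) = 1 + 1/29 = 30/29
2 + 1/(30/29) = 2 + 29/30 = 89/30
2 + 1/(89/30) = 2 + 30/89 = 208/89
6 + 1/(208/89) = 6 + 89/208 = 1337/208

1337/208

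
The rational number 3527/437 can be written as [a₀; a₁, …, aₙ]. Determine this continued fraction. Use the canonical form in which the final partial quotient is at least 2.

[8; 14, 10, 3]

⌊3527/437⌋ = 8, remainder 31
⌊437/31⌋ = 14, remainder 3
⌊31/3⌋ = 10, remainder 1
⌊3/1⌋ = 3, remainder 0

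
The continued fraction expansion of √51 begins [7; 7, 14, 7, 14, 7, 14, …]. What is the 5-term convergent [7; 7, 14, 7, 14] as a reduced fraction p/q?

70693/9899

Build up convergents one term at a time:
a_0 = 7: 7/1
a_1 = 7: 50/7
a_2 = 14: 707/99
a_3 = 7: 4999/700
a_4 = 14: 70693/9899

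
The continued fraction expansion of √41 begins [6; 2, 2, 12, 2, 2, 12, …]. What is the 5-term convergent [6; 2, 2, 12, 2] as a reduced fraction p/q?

a_0 = 6: 6/1
a_1 = 2: 13/2
a_2 = 2: 32/5
a_3 = 12: 397/62
a_4 = 2: 826/129

826/129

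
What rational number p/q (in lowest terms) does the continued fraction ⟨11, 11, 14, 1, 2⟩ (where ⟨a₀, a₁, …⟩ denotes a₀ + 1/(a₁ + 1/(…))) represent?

5401/487

a_0 = 11: 11/1
a_1 = 11: 122/11
a_2 = 14: 1719/155
a_3 = 1: 1841/166
a_4 = 2: 5401/487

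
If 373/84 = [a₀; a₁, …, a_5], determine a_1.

2

373 = 4·84 + 37, so a_0 = 4
84 = 2·37 + 10, so a_1 = 2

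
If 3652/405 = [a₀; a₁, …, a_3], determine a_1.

57

Repeatedly divide and take the remainder:
3652 ÷ 405 → quotient 9, remainder 7
405 ÷ 7 → quotient 57, remainder 6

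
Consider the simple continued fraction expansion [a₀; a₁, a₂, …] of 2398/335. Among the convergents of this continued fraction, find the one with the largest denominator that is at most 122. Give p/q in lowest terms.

136/19

a_0 = 7: 7/1  (≤ bound)
a_1 = 6: 43/6  (≤ bound)
a_2 = 3: 136/19  (≤ bound)
a_3 = 8: 1131/158  (> 122, stop)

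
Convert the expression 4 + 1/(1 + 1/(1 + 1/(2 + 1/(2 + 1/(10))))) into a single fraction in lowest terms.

Start with 10.
2 + 1/(10/1) = 2 + 1/10 = 21/10
2 + 1/(21/10) = 2 + 10/21 = 52/21
1 + 1/(52/21) = 1 + 21/52 = 73/52
1 + 1/(73/52) = 1 + 52/73 = 125/73
4 + 1/(125/73) = 4 + 73/125 = 573/125

573/125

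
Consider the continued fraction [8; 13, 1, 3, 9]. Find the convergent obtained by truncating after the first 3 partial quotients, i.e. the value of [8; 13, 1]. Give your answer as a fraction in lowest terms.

113/14

Compute successive convergents:
a_0 = 8: 8/1
a_1 = 13: 105/13
a_2 = 1: 113/14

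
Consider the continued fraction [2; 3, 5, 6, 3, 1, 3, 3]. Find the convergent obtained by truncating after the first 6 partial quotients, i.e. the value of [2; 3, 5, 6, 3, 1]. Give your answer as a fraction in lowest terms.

a_0 = 2: 2/1
a_1 = 3: 7/3
a_2 = 5: 37/16
a_3 = 6: 229/99
a_4 = 3: 724/313
a_5 = 1: 953/412

953/412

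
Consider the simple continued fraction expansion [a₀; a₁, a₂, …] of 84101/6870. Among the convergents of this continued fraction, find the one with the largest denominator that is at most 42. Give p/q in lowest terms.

355/29

a_0 = 12: 12/1  (≤ bound)
a_1 = 4: 49/4  (≤ bound)
a_2 = 7: 355/29  (≤ bound)
a_3 = 2: 759/62  (> 42, stop)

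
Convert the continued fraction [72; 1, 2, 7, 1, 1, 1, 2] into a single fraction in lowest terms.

13882/191

Start with 2.
1 + 1/(2/1) = 1 + 1/2 = 3/2
1 + 1/(3/2) = 1 + 2/3 = 5/3
1 + 1/(5/3) = 1 + 3/5 = 8/5
7 + 1/(8/5) = 7 + 5/8 = 61/8
2 + 1/(61/8) = 2 + 8/61 = 130/61
1 + 1/(130/61) = 1 + 61/130 = 191/130
72 + 1/(191/130) = 72 + 130/191 = 13882/191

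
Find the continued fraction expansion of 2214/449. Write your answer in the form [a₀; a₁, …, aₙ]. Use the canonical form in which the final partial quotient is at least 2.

⌊2214/449⌋ = 4, remainder 418
⌊449/418⌋ = 1, remainder 31
⌊418/31⌋ = 13, remainder 15
⌊31/15⌋ = 2, remainder 1
⌊15/1⌋ = 15, remainder 0

[4; 1, 13, 2, 15]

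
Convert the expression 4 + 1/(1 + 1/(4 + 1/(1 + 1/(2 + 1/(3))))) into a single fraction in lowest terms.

a_0 = 4: 4/1
a_1 = 1: 5/1
a_2 = 4: 24/5
a_3 = 1: 29/6
a_4 = 2: 82/17
a_5 = 3: 275/57

275/57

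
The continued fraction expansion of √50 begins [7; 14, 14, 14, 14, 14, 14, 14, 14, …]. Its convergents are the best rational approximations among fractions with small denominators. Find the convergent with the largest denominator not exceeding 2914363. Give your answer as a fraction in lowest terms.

List convergents until the denominator exceeds the bound:
a_0 = 7: 7/1  (≤ bound)
a_1 = 14: 99/14  (≤ bound)
a_2 = 14: 1393/197  (≤ bound)
a_3 = 14: 19601/2772  (≤ bound)
a_4 = 14: 275807/39005  (≤ bound)
a_5 = 14: 3880899/548842  (≤ bound)
a_6 = 14: 54608393/7722793  (> 2914363, stop)

3880899/548842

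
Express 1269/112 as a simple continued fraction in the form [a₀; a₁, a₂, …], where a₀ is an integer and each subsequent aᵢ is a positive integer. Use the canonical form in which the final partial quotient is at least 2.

[11; 3, 37]

Apply division with remainder until the remainder is 0:
1269 = 11·112 + 37, so a_0 = 11
112 = 3·37 + 1, so a_1 = 3
37 = 37·1 + 0, so a_2 = 37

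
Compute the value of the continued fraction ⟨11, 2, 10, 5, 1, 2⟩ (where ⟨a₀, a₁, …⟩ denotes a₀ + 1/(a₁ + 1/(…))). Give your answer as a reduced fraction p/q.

4166/363

a_0 = 11: 11/1
a_1 = 2: 23/2
a_2 = 10: 241/21
a_3 = 5: 1228/107
a_4 = 1: 1469/128
a_5 = 2: 4166/363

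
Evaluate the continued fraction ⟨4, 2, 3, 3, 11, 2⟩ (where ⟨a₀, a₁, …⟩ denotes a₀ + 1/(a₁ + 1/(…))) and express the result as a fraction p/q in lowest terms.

Starting at the tail and folding back:
Start with 2.
11 + 1/(2/1) = 11 + 1/2 = 23/2
3 + 1/(23/2) = 3 + 2/23 = 71/23
3 + 1/(71/23) = 3 + 23/71 = 236/71
2 + 1/(236/71) = 2 + 71/236 = 543/236
4 + 1/(543/236) = 4 + 236/543 = 2408/543

2408/543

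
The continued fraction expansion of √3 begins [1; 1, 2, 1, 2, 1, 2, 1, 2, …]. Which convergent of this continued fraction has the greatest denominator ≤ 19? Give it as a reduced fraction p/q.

26/15

a_0 = 1: 1/1  (≤ bound)
a_1 = 1: 2/1  (≤ bound)
a_2 = 2: 5/3  (≤ bound)
a_3 = 1: 7/4  (≤ bound)
a_4 = 2: 19/11  (≤ bound)
a_5 = 1: 26/15  (≤ bound)
a_6 = 2: 71/41  (> 19, stop)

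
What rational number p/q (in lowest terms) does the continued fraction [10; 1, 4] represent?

a_0 = 10: 10/1
a_1 = 1: 11/1
a_2 = 4: 54/5

54/5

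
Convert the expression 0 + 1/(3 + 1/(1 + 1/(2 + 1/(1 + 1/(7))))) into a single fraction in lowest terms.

31/116

Start with 7.
1 + 1/(7/1) = 1 + 1/7 = 8/7
2 + 1/(8/7) = 2 + 7/8 = 23/8
1 + 1/(23/8) = 1 + 8/23 = 31/23
3 + 1/(31/23) = 3 + 23/31 = 116/31
0 + 1/(116/31) = 0 + 31/116 = 31/116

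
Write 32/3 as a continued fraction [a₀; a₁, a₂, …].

[10; 1, 2]

⌊32/3⌋ = 10, remainder 2
⌊3/2⌋ = 1, remainder 1
⌊2/1⌋ = 2, remainder 0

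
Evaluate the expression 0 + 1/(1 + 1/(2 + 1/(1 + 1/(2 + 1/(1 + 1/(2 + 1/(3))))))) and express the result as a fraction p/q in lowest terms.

101/138

Work from the innermost term outward:
Start with 3.
2 + 1/(3/1) = 2 + 1/3 = 7/3
1 + 1/(7/3) = 1 + 3/7 = 10/7
2 + 1/(10/7) = 2 + 7/10 = 27/10
1 + 1/(27/10) = 1 + 10/27 = 37/27
2 + 1/(37/27) = 2 + 27/37 = 101/37
1 + 1/(101/37) = 1 + 37/101 = 138/101
0 + 1/(138/101) = 0 + 101/138 = 101/138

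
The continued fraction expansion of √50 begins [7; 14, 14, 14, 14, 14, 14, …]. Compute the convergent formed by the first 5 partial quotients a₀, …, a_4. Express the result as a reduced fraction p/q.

Collapse the nested fraction from the inside out:
Start with 14.
14 + 1/(14/1) = 14 + 1/14 = 197/14
14 + 1/(197/14) = 14 + 14/197 = 2772/197
14 + 1/(2772/197) = 14 + 197/2772 = 39005/2772
7 + 1/(39005/2772) = 7 + 2772/39005 = 275807/39005

275807/39005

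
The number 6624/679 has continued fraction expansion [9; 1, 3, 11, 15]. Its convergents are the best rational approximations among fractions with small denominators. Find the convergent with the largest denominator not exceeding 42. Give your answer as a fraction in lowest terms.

a_0 = 9: 9/1  (≤ bound)
a_1 = 1: 10/1  (≤ bound)
a_2 = 3: 39/4  (≤ bound)
a_3 = 11: 439/45  (> 42, stop)

39/4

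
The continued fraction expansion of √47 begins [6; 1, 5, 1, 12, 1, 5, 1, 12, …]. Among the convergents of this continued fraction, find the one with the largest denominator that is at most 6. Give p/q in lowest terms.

41/6

List convergents until the denominator exceeds the bound:
a_0 = 6: 6/1  (≤ bound)
a_1 = 1: 7/1  (≤ bound)
a_2 = 5: 41/6  (≤ bound)
a_3 = 1: 48/7  (> 6, stop)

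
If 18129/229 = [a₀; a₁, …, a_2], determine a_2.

18129 = 79·229 + 38, so a_0 = 79
229 = 6·38 + 1, so a_1 = 6
38 = 38·1 + 0, so a_2 = 38

38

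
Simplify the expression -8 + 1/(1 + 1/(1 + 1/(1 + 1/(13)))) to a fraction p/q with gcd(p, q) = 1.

a_0 = -8: -8/1
a_1 = 1: -7/1
a_2 = 1: -15/2
a_3 = 1: -22/3
a_4 = 13: -301/41

-301/41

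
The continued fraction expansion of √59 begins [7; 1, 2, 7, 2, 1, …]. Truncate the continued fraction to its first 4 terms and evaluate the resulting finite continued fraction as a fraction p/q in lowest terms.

Collapse the nested fraction from the inside out:
Start with 7.
2 + 1/(7/1) = 2 + 1/7 = 15/7
1 + 1/(15/7) = 1 + 7/15 = 22/15
7 + 1/(22/15) = 7 + 15/22 = 169/22

169/22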